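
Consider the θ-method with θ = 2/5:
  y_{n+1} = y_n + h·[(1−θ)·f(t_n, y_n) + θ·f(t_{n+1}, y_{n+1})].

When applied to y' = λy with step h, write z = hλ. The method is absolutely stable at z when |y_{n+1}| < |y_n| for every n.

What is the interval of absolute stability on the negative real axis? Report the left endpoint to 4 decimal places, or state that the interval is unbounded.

Test eqn y'=λy, z=hλ:
  y_{n+1} = y_n + z·[3/5·y_n + 2/5·y_{n+1}] ⇒ (1 − 2/5z)y_{n+1} = (1 + 3/5z)y_n
  R(z) = (1 + 3/5z)/(1 − 2/5z).

Solve |R(x)|<1 on ℝ⁻.
x=-1.7: |R|=0.0119
R=−1: 1+3/5x = −1+2/5x ⇒ -1/5x=2 ⇒ x=2/(-1/5)=-10.0000
Confirm numerically:
  x=-9.848: |R|=0.99385 <1
  x=-9.146: |R|=0.96334 <1
  x=-5.436: |R|=0.71245 <1
  x=-10.080: |R|=1.00318 >1
  x=-10.055: |R|=1.00219 >1
Interval (-10.0000, 0).

z∈(-10.0000,0).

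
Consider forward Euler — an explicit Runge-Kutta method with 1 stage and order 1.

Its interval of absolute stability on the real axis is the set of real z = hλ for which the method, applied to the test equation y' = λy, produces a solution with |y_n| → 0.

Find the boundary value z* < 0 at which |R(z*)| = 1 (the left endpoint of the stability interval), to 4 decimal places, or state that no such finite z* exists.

z* = -2.0000.

Set f=λy, z=hλ:
  order 1, 1-stage ⇒ R(z)=1+z
  (e.g. R(-0.41)=0.59000, |R|=0.59000)

Solve |R(x)|<1 on ℝ⁻.
x=-0.41: |R|=0.5900
|R(-0.79)|=0.2100 |R(-0.6)|=0.4000
Bisect:
  x_lo=-2.5192 |R|=1.5192  x_hi=-0.1268 |R|=0.8732
  mid=-1.32300 |R|=0.32300 →hi
  mid=-1.92109 |R|=0.92109 →hi
  mid=-2.22014 |R|=1.22014 →lo
  mid=-2.07062 |R|=1.07062 →lo
  mid=-1.99586 |R|=0.99586 →hi
  mid=-2.03324 |R|=1.03324 →lo
  mid=-2.01455 |R|=1.01455 →lo
  mid=-2.00520 |R|=1.00520 →lo
  mid=-2.00053 |R|=1.00053 →lo
  mid=-1.99819 |R|=0.99819 →hi
  ...
  [-2.00009,-1.99994] ⇒ x*=-2.0000
So |R|<1 on (-2.0000, 0).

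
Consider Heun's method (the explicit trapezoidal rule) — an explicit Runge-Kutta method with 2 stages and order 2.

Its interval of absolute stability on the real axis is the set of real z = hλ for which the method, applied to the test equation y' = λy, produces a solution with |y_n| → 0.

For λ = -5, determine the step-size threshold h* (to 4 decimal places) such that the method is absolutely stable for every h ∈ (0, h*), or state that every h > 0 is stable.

With y'=λy (z=hλ):
  order 2, 2-stage ⇒ R(z)=1+z+z^2/2
  (e.g. R(-0.96)=0.50080, |R|=0.50080)

Need |R(x)|<1, x<0.
x=-0.96: |R|=0.5008
|R(-2.25)|=1.2812 |R(-2.22)|=1.2442 |R(-1.98)|=0.9802
Bisect:
  x_lo=-2.7173 |R|=1.9745  x_hi=-0.3747 |R|=0.6955
  mid=-1.54601 |R|=0.64907 →hi
  mid=-2.13165 |R|=1.14032 →lo
  mid=-1.83883 |R|=0.85182 →hi
  mid=-1.98524 |R|=0.98535 →hi
  mid=-2.05845 |R|=1.06015 →lo
  mid=-2.02184 |R|=1.02208 →lo
  mid=-2.00354 |R|=1.00355 →lo
  mid=-1.99439 |R|=0.99441 →hi
  ...
  [-2.00011,-1.99997] ⇒ x*=-2.0000
Stable set (-2.0000, 0).

(-2.0000,0); λ=-5 ⇒ h* = 0.4000.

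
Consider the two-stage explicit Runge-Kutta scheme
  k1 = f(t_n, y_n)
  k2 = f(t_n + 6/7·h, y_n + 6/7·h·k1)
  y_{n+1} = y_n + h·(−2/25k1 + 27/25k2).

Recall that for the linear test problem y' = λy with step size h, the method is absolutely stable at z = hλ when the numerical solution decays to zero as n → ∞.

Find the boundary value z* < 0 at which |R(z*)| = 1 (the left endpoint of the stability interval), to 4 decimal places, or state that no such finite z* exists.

z* = -1.0802.

With y'=λy (z=hλ):
  k1=λy_n ⇒ h·k1=z·y_n;  k2=λ(1+6/7z)y_n ⇒ h·k2=z(1+6/7z)y_n
  y_{n+1}/y_n = 1 − 2/25z + 27/25z(1+6/7z) = 1 + z + 162/175z²
  Hence R(z) = 1 + z + 162/175z².

Solve |R(x)|<1 on ℝ⁻.
x=-1.43: |R|=1.4630
R=1: x+162/175x²=0 ⇒ x=−175/162=-1.0802; min R=1−1/(4·162/175)=0.7299>−1
Confirm numerically:
  x=-1.047: |R|=0.96778 <1
  x=-1.016: |R|=0.93957 <1
  x=-0.905: |R|=0.85318 <1
  x=-0.713: |R|=0.75760 <1
  x=-1.471: |R|=1.53210 >1
  x=-1.142: |R|=1.06528 >1
So |R|<1 on (-1.0802, 0).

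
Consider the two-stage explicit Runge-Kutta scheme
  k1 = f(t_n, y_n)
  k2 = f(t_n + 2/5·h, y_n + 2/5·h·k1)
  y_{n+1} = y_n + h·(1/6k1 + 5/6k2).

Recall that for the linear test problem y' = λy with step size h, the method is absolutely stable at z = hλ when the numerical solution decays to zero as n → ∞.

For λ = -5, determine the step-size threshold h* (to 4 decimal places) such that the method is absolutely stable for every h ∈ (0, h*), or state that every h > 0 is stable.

Test eqn y'=λy, z=hλ:
  k1=λy_n ⇒ h·k1=z·y_n;  k2=λ(1+2/5z)y_n ⇒ h·k2=z(1+2/5z)y_n
  y_{n+1}/y_n = 1 + 1/6z + 5/6z(1+2/5z) = 1 + z + 1/3z²
  R(z) = 1 + z + 1/3z².

Need |R(x)|<1, x<0.
x=-1.09: |R|=0.3060
R=1: x+1/3x²=0 ⇒ x=−3=-3.0000; min R=1−1/(4·1/3)=0.2500>−1
Confirm numerically:
  x=-2.329: |R|=0.47908 <1
  x=-1.793: |R|=0.27862 <1
  x=-1.607: |R|=0.25382 <1
  x=-1.479: |R|=0.25015 <1
  x=-3.572: |R|=1.68106 >1
  x=-3.225: |R|=1.24187 >1
  x=-3.155: |R|=1.16301 >1
Interval (-3.0000, 0).

(-3.0000,0); λ=-5 ⇒ h* = (3)/5 = 0.6000.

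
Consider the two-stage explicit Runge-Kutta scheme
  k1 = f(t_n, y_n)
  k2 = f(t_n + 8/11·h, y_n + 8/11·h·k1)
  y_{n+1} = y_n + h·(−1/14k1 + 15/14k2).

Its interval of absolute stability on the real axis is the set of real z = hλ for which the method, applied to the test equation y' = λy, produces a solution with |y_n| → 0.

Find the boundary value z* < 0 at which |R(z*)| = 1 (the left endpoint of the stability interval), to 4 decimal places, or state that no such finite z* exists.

With y'=λy (z=hλ):
  k1=λy_n ⇒ h·k1=z·y_n;  k2=λ(1+8/11z)y_n ⇒ h·k2=z(1+8/11z)y_n
  y_{n+1}/y_n = 1 − 1/14z + 15/14z(1+8/11z) = 1 + z + 60/77z²
  ⇒ R(z) = 1 + z + 60/77z².

Boundary: |R(x)|=1, x<0.
x=-1.71: |R|=1.5685
R=1: x+60/77x²=0 ⇒ x=−77/60=-1.2833; min R=1−1/(4·60/77)=0.6792>−1
Confirm numerically:
  x=-1.206: |R|=0.92733 <1
  x=-0.918: |R|=0.73867 <1
  x=-0.764: |R|=0.69083 <1
  x=-0.757: |R|=0.68953 <1
  x=-1.856: |R|=1.82821 >1
  x=-1.501: |R|=1.25459 >1
Stable set (-1.2833, 0).

z* = -1.2833.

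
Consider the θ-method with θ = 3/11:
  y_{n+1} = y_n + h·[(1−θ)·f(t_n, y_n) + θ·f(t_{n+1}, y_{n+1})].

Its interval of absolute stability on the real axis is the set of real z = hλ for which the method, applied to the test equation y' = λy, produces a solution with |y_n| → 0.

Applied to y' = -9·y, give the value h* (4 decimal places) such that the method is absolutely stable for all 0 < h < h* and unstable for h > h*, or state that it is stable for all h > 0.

(-4.4000,0); λ=-9 ⇒ h* = (22/5)/9 = 0.4889.

On y'=λy, z=hλ:
  y_{n+1} = y_n + z·[8/11·y_n + 3/11·y_{n+1}] ⇒ (1 − 3/11z)y_{n+1} = (1 + 8/11z)y_n
  Hence R(z) = (1 + 8/11z)/(1 − 3/11z).

Find x<0 with |R(x)|<1.
x=-0.69: |R|=0.4193
R=−1: 1+8/11x = −1+3/11x ⇒ -5/11x=2 ⇒ x=2/(-5/11)=-4.4000
Confirm numerically:
  x=-4.099: |R|=0.93540 <1
  x=-2.363: |R|=0.43695 <1
  x=-2.330: |R|=0.42468 <1
  x=-4.945: |R|=1.10548 >1
  x=-4.805: |R|=1.07968 >1
  x=-4.509: |R|=1.02222 >1
So |R|<1 on (-4.4000, 0).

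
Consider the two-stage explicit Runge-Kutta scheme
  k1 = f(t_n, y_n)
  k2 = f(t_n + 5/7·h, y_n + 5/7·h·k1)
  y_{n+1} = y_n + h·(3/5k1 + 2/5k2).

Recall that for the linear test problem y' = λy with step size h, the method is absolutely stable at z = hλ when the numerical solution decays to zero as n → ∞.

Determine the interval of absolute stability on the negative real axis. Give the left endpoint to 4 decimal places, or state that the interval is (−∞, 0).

On y'=λy, z=hλ:
  k1=λy_n ⇒ h·k1=z·y_n;  k2=λ(1+5/7z)y_n ⇒ h·k2=z(1+5/7z)y_n
  y_{n+1}/y_n = 1 + 3/5z + 2/5z(1+5/7z) = 1 + z + 2/7z²
  R(z) = 1 + z + 2/7z².

Solve |R(x)|<1 on ℝ⁻.
x=-1.04: |R|=0.2690
R=1: x+2/7x²=0 ⇒ x=−7/2=-3.5000; min R=1−1/(4·2/7)=0.1250>−1
Confirm numerically:
  x=-3.205: |R|=0.72986 <1
  x=-3.156: |R|=0.68981 <1
  x=-2.666: |R|=0.36473 <1
  x=-1.559: |R|=0.13542 <1
  x=-4.019: |R|=1.59596 >1
  x=-3.838: |R|=1.37064 >1
  x=-3.545: |R|=1.04558 >1
Interval (-3.5000, 0).

(-3.5000, 0).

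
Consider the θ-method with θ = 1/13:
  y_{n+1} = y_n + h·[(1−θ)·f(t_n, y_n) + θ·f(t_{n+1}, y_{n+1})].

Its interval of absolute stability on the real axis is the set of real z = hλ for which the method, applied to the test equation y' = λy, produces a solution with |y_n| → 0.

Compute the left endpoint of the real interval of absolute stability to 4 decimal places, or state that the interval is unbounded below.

Set f=λy, z=hλ:
  y_{n+1} = y_n + z·[12/13·y_n + 1/13·y_{n+1}] ⇒ (1 − 1/13z)y_{n+1} = (1 + 12/13z)y_n
  Hence R(z) = (1 + 12/13z)/(1 − 1/13z).

Solve |R(x)|<1 on ℝ⁻.
x=-1.41: |R|=0.2720
R=−1: 1+12/13x = −1+1/13x ⇒ -11/13x=2 ⇒ x=2/(-11/13)=-2.3636
Confirm numerically:
  x=-2.341: |R|=0.98377 <1
  x=-2.021: |R|=0.74908 <1
  x=-1.855: |R|=0.62336 <1
  x=-1.537: |R|=0.37449 <1
  x=-2.887: |R|=1.36237 >1
  x=-2.734: |R|=1.25893 >1
Stable set (-2.3636, 0).

left endpoint -2.3636.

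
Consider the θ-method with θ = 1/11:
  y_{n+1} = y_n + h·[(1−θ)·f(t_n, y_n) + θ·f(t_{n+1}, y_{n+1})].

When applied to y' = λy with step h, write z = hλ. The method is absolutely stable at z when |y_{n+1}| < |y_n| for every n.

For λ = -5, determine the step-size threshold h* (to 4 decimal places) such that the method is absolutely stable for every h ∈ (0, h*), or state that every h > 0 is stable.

(-2.4444,0); λ=-5 ⇒ h* = (22/9)/5 = 0.4889.

With y'=λy (z=hλ):
  y_{n+1} = y_n + z·[10/11·y_n + 1/11·y_{n+1}] ⇒ (1 − 1/11z)y_{n+1} = (1 + 10/11z)y_n
  ⇒ R(z) = (1 + 10/11z)/(1 − 1/11z).

Solve |R(x)|<1 on ℝ⁻.
x=-0.35: |R|=0.6608
R=−1: 1+10/11x = −1+1/11x ⇒ -9/11x=2 ⇒ x=2/(-9/11)=-2.4444
Confirm numerically:
  x=-2.070: |R|=0.74216 <1
  x=-1.506: |R|=0.32464 <1
  x=-1.426: |R|=0.26235 <1
  x=-2.827: |R|=1.24901 >1
  x=-2.774: |R|=1.21533 >1
  x=-2.731: |R|=1.18782 >1
Interval (-2.4444, 0).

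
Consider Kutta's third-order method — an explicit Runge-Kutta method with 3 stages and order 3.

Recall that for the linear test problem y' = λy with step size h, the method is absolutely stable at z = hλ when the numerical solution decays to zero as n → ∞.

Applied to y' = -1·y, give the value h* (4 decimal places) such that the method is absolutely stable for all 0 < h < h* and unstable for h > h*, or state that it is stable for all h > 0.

Test eqn y'=λy, z=hλ:
  order 3, 3-stage ⇒ R(z)=1+z+z^2/2+z^3/6
  (e.g. R(-0.34)=0.71125, |R|=0.71125)

Boundary: |R(x)|=1, x<0.
x=-0.34: |R|=0.7112
|R(-2.89)|=1.7369 |R(-2.54)|=1.0454 |R(-1.58)|=0.0108
Bisect:
  x_lo=-2.9639 |R|=1.9110  x_hi=-0.0504 |R|=0.9508
  mid=-1.50716 |R|=0.05801 →hi
  mid=-2.23552 |R|=0.59877 →hi
  mid=-2.59970 |R|=1.14881 →lo
  mid=-2.41761 |R|=0.85029 →hi
  mid=-2.50866 |R|=0.99329 →hi
  mid=-2.55418 |R|=1.06944 →lo
  mid=-2.53142 |R|=1.03097 →lo
  mid=-2.52004 |R|=1.01203 →lo
  mid=-2.51435 |R|=1.00264 →lo
  mid=-2.51150 |R|=0.99796 →hi
  ...
  [-2.51275,-2.51257] ⇒ x*=-2.5127
So |R|<1 on (-2.5127, 0).

(-2.5127,0); λ=-1 ⇒ h* = 2.5127.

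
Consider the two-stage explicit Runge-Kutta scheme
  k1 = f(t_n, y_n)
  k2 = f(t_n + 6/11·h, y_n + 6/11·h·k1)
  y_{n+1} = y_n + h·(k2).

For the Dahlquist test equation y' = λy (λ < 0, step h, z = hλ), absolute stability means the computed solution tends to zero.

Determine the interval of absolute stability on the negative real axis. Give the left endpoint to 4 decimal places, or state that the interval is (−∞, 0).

Set f=λy, z=hλ:
  k1=λy_n ⇒ h·k1=z·y_n;  k2=λ(1+6/11z)y_n ⇒ h·k2=z(1+6/11z)y_n
  y_{n+1}/y_n = 1 + z(1+6/11z) = 1 + z + 6/11z²
  ⇒ R(z) = 1 + z + 6/11z².

Find x<0 with |R(x)|<1.
x=-1.67: |R|=0.8512
R=1: x+6/11x²=0 ⇒ x=−11/6=-1.8333; min R=1−1/(4·6/11)=0.5417>−1
Confirm numerically:
  x=-1.556: |R|=0.76462 <1
  x=-1.524: |R|=0.74286 <1
  x=-1.263: |R|=0.60709 <1
  x=-1.261: |R|=0.60634 <1
  x=-2.263: |R|=1.53036 >1
  x=-2.035: |R|=1.22385 >1
  x=-1.960: |R|=1.13542 >1
Stable set (-1.8333, 0).

z∈(-1.8333,0).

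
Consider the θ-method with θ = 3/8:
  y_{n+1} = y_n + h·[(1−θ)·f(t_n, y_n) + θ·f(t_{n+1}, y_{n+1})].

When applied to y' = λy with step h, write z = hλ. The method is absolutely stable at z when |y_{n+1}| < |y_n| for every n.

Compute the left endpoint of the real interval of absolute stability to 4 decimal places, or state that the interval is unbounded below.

left endpoint -8.0000.

With y'=λy (z=hλ):
  y_{n+1} = y_n + z·[5/8·y_n + 3/8·y_{n+1}] ⇒ (1 − 3/8z)y_{n+1} = (1 + 5/8z)y_n
  ⇒ R(z) = (1 + 5/8z)/(1 − 3/8z).

Need |R(x)|<1, x<0.
x=-0.35: |R|=0.6906
R=−1: 1+5/8x = −1+3/8x ⇒ -1/4x=2 ⇒ x=2/(-1/4)=-8.0000
Confirm numerically:
  x=-6.893: |R|=0.92280 <1
  x=-6.558: |R|=0.89579 <1
  x=-3.729: |R|=0.55480 <1
  x=-3.495: |R|=0.51258 <1
  x=-8.331: |R|=1.02006 >1
  x=-8.235: |R|=1.01437 >1
So |R|<1 on (-8.0000, 0).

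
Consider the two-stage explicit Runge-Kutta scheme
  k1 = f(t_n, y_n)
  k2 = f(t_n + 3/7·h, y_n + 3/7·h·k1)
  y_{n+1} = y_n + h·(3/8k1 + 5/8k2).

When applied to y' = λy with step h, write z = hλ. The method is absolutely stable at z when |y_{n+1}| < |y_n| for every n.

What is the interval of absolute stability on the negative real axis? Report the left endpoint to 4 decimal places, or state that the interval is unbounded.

On y'=λy, z=hλ:
  k1=λy_n ⇒ h·k1=z·y_n;  k2=λ(1+3/7z)y_n ⇒ h·k2=z(1+3/7z)y_n
  y_{n+1}/y_n = 1 + 3/8z + 5/8z(1+3/7z) = 1 + z + 15/56z²
  R(z) = 1 + z + 15/56z².

Find x<0 with |R(x)|<1.
x=-0.48: |R|=0.5817
R=1: x+15/56x²=0 ⇒ x=−56/15=-3.7333; min R=1−1/(4·15/56)=0.0667>−1
Confirm numerically:
  x=-3.293: |R|=0.61160 <1
  x=-3.060: |R|=0.44811 <1
  x=-2.396: |R|=0.14172 <1
  x=-4.259: |R|=1.59968 >1
  x=-3.974: |R|=1.25618 >1
  x=-3.971: |R|=1.25280 >1
Stable set (-3.7333, 0).

(-3.7333, 0).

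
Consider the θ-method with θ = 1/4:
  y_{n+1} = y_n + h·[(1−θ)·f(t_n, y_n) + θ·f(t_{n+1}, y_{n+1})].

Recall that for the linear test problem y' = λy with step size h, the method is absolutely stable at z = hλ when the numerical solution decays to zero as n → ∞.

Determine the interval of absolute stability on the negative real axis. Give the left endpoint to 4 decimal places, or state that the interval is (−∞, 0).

z∈(-4.0000,0).

With y'=λy (z=hλ):
  y_{n+1} = y_n + z·[3/4·y_n + 1/4·y_{n+1}] ⇒ (1 − 1/4z)y_{n+1} = (1 + 3/4z)y_n
  Hence R(z) = (1 + 3/4z)/(1 − 1/4z).

Solve |R(x)|<1 on ℝ⁻.
x=-0.55: |R|=0.5165
R=−1: 1+3/4x = −1+1/4x ⇒ -1/2x=2 ⇒ x=2/(-1/2)=-4.0000
Confirm numerically:
  x=-2.214: |R|=0.42517 <1
  x=-2.132: |R|=0.39074 <1
  x=-2.037: |R|=0.34968 <1
  x=-1.757: |R|=0.22077 <1
  x=-4.457: |R|=1.10808 >1
  x=-4.357: |R|=1.08544 >1
  x=-4.339: |R|=1.08130 >1
Interval (-4.0000, 0).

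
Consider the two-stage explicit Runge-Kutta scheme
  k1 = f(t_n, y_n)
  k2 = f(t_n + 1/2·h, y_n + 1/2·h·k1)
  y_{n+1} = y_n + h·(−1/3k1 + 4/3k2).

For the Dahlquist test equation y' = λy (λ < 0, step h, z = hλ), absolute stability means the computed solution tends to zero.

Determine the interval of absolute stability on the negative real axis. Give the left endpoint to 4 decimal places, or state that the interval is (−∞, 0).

Set f=λy, z=hλ:
  k1=λy_n ⇒ h·k1=z·y_n;  k2=λ(1+1/2z)y_n ⇒ h·k2=z(1+1/2z)y_n
  y_{n+1}/y_n = 1 − 1/3z + 4/3z(1+1/2z) = 1 + z + 2/3z²
  so R(z) = 1 + z + 2/3z².

Boundary: |R(x)|=1, x<0.
x=-1.48: |R|=0.9803
R=1: x+2/3x²=0 ⇒ x=−3/2=-1.5000; min R=1−1/(4·2/3)=0.6250>−1
Confirm numerically:
  x=-1.367: |R|=0.87879 <1
  x=-1.042: |R|=0.68184 <1
  x=-0.867: |R|=0.63413 <1
  x=-2.071: |R|=1.78836 >1
  x=-2.026: |R|=1.71045 >1
  x=-1.769: |R|=1.31724 >1
So |R|<1 on (-1.5000, 0).

z∈(-1.5000,0).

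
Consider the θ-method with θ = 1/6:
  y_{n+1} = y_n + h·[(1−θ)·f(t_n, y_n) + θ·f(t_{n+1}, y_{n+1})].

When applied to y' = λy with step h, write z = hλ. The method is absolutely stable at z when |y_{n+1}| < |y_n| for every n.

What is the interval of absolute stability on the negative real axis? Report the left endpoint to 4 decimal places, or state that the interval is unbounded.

Test eqn y'=λy, z=hλ:
  y_{n+1} = y_n + z·[5/6·y_n + 1/6·y_{n+1}] ⇒ (1 − 1/6z)y_{n+1} = (1 + 5/6z)y_n
  so R(z) = (1 + 5/6z)/(1 − 1/6z).

Find x<0 with |R(x)|<1.
x=-1.22: |R|=0.0139
R=−1: 1+5/6x = −1+1/6x ⇒ -2/3x=2 ⇒ x=2/(-2/3)=-3.0000
Confirm numerically:
  x=-2.435: |R|=0.73207 <1
  x=-1.585: |R|=0.25379 <1
  x=-1.561: |R|=0.23873 <1
  x=-3.433: |R|=1.18361 >1
  x=-3.043: |R|=1.01902 >1
Stable set (-3.0000, 0).

(-3.0000, 0).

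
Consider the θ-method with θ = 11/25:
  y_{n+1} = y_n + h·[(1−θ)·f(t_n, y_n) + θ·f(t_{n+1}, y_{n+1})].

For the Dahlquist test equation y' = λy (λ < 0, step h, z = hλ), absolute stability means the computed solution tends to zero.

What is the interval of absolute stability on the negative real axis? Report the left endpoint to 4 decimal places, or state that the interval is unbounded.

z∈(-16.6667,0).

On y'=λy, z=hλ:
  y_{n+1} = y_n + z·[14/25·y_n + 11/25·y_{n+1}] ⇒ (1 − 11/25z)y_{n+1} = (1 + 14/25z)y_n
  R(z) = (1 + 14/25z)/(1 − 11/25z).

Boundary: |R(x)|=1, x<0.
x=-1.76: |R|=0.0081
R=−1: 1+14/25x = −1+11/25x ⇒ -3/25x=2 ⇒ x=2/(-3/25)=-16.6667
Confirm numerically:
  x=-15.706: |R|=0.98543 <1
  x=-10.753: |R|=0.87618 <1
  x=-8.464: |R|=0.79164 <1
  x=-8.274: |R|=0.78297 <1
  x=-17.241: |R|=1.00803 >1
  x=-16.935: |R|=1.00381 >1
  x=-16.719: |R|=1.00075 >1
Stable set (-16.6667, 0).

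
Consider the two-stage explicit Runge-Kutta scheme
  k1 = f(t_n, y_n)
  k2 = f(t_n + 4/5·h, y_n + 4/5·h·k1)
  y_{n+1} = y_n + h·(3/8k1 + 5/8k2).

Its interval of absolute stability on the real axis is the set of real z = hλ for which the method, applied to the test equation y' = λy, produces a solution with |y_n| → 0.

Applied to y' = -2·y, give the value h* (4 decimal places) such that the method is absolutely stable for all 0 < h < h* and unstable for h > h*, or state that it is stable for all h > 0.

With y'=λy (z=hλ):
  k1=λy_n ⇒ h·k1=z·y_n;  k2=λ(1+4/5z)y_n ⇒ h·k2=z(1+4/5z)y_n
  y_{n+1}/y_n = 1 + 3/8z + 5/8z(1+4/5z) = 1 + z + 1/2z²
  Hence R(z) = 1 + z + 1/2z².

Need |R(x)|<1, x<0.
x=-1.27: |R|=0.5364
R=1: x+1/2x²=0 ⇒ x=−2=-2.0000; min R=1−1/(4·1/2)=0.5000>−1
Confirm numerically:
  x=-1.802: |R|=0.82160 <1
  x=-0.851: |R|=0.51110 <1
  x=-0.828: |R|=0.51479 <1
  x=-2.466: |R|=1.57458 >1
  x=-2.452: |R|=1.55415 >1
Interval (-2.0000, 0).

(-2.0000,0); λ=-2 ⇒ h* = (2)/2 = 1.0000.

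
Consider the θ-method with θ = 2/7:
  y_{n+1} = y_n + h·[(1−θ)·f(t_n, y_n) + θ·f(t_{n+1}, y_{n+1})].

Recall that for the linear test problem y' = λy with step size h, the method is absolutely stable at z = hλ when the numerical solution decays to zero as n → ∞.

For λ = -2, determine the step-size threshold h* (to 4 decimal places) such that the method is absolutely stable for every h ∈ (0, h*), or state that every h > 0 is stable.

(-4.6667,0); λ=-2 ⇒ h* = (14/3)/2 = 2.3333.

Test eqn y'=λy, z=hλ:
  y_{n+1} = y_n + z·[5/7·y_n + 2/7·y_{n+1}] ⇒ (1 − 2/7z)y_{n+1} = (1 + 5/7z)y_n
  R(z) = (1 + 5/7z)/(1 − 2/7z).

Need |R(x)|<1, x<0.
x=-0.6: |R|=0.4878
R=−1: 1+5/7x = −1+2/7x ⇒ -3/7x=2 ⇒ x=2/(-3/7)=-4.6667
Confirm numerically:
  x=-4.120: |R|=0.89239 <1
  x=-2.590: |R|=0.48851 <1
  x=-2.419: |R|=0.43039 <1
  x=-4.973: |R|=1.05423 >1
  x=-4.905: |R|=1.04253 >1
  x=-4.804: |R|=1.02481 >1
So |R|<1 on (-4.6667, 0).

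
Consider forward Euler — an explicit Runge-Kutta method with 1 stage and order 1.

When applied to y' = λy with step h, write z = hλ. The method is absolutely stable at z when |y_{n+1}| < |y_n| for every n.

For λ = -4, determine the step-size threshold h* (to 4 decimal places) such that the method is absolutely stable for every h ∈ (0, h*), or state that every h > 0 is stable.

Set f=λy, z=hλ:
  order 1, 1-stage ⇒ R(z)=1+z
  (e.g. R(-1.6)=-0.60000, |R|=0.60000)

Need |R(x)|<1, x<0.
x=-1.6: |R|=0.6000
|R(-2.22)|=1.2200 |R(-1.6)|=0.6000 |R(-0.81)|=0.1900
Bisect:
  x_lo=-2.3906 |R|=1.3906  x_hi=-0.3803 |R|=0.6197
  mid=-1.38545 |R|=0.38545 →hi
  mid=-1.88804 |R|=0.88804 →hi
  mid=-2.13934 |R|=1.13934 →lo
  mid=-2.01369 |R|=1.01369 →lo
  mid=-1.95087 |R|=0.95087 →hi
  mid=-1.98228 |R|=0.98228 →hi
  mid=-1.99799 |R|=0.99799 →hi
  mid=-2.00584 |R|=1.00584 →lo
  ...
  [-2.00007,-1.99995] ⇒ x*=-2.0000
So |R|<1 on (-2.0000, 0).

(-2.0000,0); λ=-4 ⇒ h* = 0.5000.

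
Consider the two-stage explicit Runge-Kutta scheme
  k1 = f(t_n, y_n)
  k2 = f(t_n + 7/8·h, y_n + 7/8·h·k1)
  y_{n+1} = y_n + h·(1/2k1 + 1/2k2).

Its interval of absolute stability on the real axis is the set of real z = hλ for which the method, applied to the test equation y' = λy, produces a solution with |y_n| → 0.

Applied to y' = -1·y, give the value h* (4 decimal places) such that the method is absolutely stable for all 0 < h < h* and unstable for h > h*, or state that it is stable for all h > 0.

With y'=λy (z=hλ):
  k1=λy_n ⇒ h·k1=z·y_n;  k2=λ(1+7/8z)y_n ⇒ h·k2=z(1+7/8z)y_n
  y_{n+1}/y_n = 1 + 1/2z + 1/2z(1+7/8z) = 1 + z + 7/16z²
  ⇒ R(z) = 1 + z + 7/16z².

Need |R(x)|<1, x<0.
x=-0.68: |R|=0.5223
R=1: x+7/16x²=0 ⇒ x=−16/7=-2.2857; min R=1−1/(4·7/16)=0.4286>−1
Confirm numerically:
  x=-2.111: |R|=0.83864 <1
  x=-1.424: |R|=0.46315 <1
  x=-1.368: |R|=0.45075 <1
  x=-2.725: |R|=1.52371 >1
  x=-2.627: |R|=1.39224 >1
Interval (-2.2857, 0).

(-2.2857,0); λ=-1 ⇒ h* = (16/7)/1 = 2.2857.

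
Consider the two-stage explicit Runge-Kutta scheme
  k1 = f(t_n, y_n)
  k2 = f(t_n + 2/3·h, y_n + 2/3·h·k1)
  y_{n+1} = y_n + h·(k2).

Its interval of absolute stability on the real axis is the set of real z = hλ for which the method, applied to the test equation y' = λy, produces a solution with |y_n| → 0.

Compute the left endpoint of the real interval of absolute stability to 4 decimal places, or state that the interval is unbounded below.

On y'=λy, z=hλ:
  k1=λy_n ⇒ h·k1=z·y_n;  k2=λ(1+2/3z)y_n ⇒ h·k2=z(1+2/3z)y_n
  y_{n+1}/y_n = 1 + z(1+2/3z) = 1 + z + 2/3z²
  ⇒ R(z) = 1 + z + 2/3z².

Find x<0 with |R(x)|<1.
x=-0.4: |R|=0.7067
R=1: x+2/3x²=0 ⇒ x=−3/2=-1.5000; min R=1−1/(4·2/3)=0.6250>−1
Confirm numerically:
  x=-1.235: |R|=0.78182 <1
  x=-1.077: |R|=0.69629 <1
  x=-0.800: |R|=0.62667 <1
  x=-2.091: |R|=1.82385 >1
  x=-1.921: |R|=1.53916 >1
Stable set (-1.5000, 0).

left endpoint -1.5000.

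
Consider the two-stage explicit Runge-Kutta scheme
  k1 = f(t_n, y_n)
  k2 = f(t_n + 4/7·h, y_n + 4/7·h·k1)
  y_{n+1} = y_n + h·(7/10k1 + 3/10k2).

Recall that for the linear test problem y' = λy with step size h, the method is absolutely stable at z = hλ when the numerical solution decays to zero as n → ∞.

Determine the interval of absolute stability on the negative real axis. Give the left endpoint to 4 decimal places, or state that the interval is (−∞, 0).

With y'=λy (z=hλ):
  k1=λy_n ⇒ h·k1=z·y_n;  k2=λ(1+4/7z)y_n ⇒ h·k2=z(1+4/7z)y_n
  y_{n+1}/y_n = 1 + 7/10z + 3/10z(1+4/7z) = 1 + z + 6/35z²
  Hence R(z) = 1 + z + 6/35z².

Find x<0 with |R(x)|<1.
x=-1.41: |R|=0.0692
R=1: x+6/35x²=0 ⇒ x=−35/6=-5.8333; min R=1−1/(4·6/35)=-0.4583>−1
Confirm numerically:
  x=-3.630: |R|=0.37110 <1
  x=-3.321: |R|=0.43031 <1
  x=-3.065: |R|=0.45456 <1
  x=-2.454: |R|=0.42164 <1
  x=-6.311: |R|=1.51678 >1
  x=-6.141: |R|=1.32389 >1
Interval (-5.8333, 0).

(-5.8333, 0).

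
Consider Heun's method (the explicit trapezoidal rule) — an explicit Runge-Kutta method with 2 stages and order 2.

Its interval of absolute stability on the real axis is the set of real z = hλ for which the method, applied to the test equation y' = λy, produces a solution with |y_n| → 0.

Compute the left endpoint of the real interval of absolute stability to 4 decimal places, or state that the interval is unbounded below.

left endpoint -2.0000.

Set f=λy, z=hλ:
  order 2, 2-stage ⇒ R(z)=1+z+z^2/2
  (e.g. R(-1.18)=0.51620, |R|=0.51620)

Find x<0 with |R(x)|<1.
x=-1.18: |R|=0.5162
|R(-2.04)|=1.0408 |R(-2.03)|=1.0304 |R(-1.45)|=0.6013
Bisect:
  x_lo=-2.4979 |R|=1.6218  x_hi=-0.3524 |R|=0.7097
  mid=-1.42513 |R|=0.59037 →hi
  mid=-1.96151 |R|=0.96225 →hi
  mid=-2.22970 |R|=1.25608 →lo
  mid=-2.09561 |R|=1.10018 →lo
  mid=-2.02856 |R|=1.02897 →lo
  mid=-1.99503 |R|=0.99505 →hi
  mid=-2.01180 |R|=1.01187 →lo
  mid=-2.00342 |R|=1.00342 →lo
  mid=-1.99923 |R|=0.99923 →hi
  ...
  [-2.00001,-1.99988] ⇒ x*=-2.0000
Stable set (-2.0000, 0).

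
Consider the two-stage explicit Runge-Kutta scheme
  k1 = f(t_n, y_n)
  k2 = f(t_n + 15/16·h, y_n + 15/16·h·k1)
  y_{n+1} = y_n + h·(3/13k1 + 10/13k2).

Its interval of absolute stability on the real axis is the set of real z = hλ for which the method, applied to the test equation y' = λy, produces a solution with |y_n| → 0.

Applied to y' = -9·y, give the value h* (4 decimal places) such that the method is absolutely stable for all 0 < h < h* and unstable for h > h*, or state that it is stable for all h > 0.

(-1.3867,0); λ=-9 ⇒ h* = (104/75)/9 = 0.1541.

On y'=λy, z=hλ:
  k1=λy_n ⇒ h·k1=z·y_n;  k2=λ(1+15/16z)y_n ⇒ h·k2=z(1+15/16z)y_n
  y_{n+1}/y_n = 1 + 3/13z + 10/13z(1+15/16z) = 1 + z + 75/104z²
  Hence R(z) = 1 + z + 75/104z².

Solve |R(x)|<1 on ℝ⁻.
x=-1.35: |R|=0.9643
R=1: x+75/104x²=0 ⇒ x=−104/75=-1.3867; min R=1−1/(4·75/104)=0.6533>−1
Confirm numerically:
  x=-0.849: |R|=0.67081 <1
  x=-0.816: |R|=0.66418 <1
  x=-0.715: |R|=0.65367 <1
  x=-1.965: |R|=1.81954 >1
  x=-1.548: |R|=1.18010 >1
Interval (-1.3867, 0).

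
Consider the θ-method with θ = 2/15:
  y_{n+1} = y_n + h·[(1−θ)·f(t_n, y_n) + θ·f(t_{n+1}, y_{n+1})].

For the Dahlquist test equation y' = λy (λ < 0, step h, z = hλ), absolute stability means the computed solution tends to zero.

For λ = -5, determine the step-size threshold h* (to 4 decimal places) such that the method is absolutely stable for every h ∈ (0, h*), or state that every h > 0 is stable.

On y'=λy, z=hλ:
  y_{n+1} = y_n + z·[13/15·y_n + 2/15·y_{n+1}] ⇒ (1 − 2/15z)y_{n+1} = (1 + 13/15z)y_n
  R(z) = (1 + 13/15z)/(1 − 2/15z).

Need |R(x)|<1, x<0.
x=-1.58: |R|=0.3051
R=−1: 1+13/15x = −1+2/15x ⇒ -11/15x=2 ⇒ x=2/(-11/15)=-2.7273
Confirm numerically:
  x=-2.537: |R|=0.89574 <1
  x=-2.505: |R|=0.87781 <1
  x=-1.433: |R|=0.20312 <1
  x=-3.286: |R|=1.28491 >1
  x=-2.913: |R|=1.09810 >1
So |R|<1 on (-2.7273, 0).

(-2.7273,0); λ=-5 ⇒ h* = (30/11)/5 = 0.5455.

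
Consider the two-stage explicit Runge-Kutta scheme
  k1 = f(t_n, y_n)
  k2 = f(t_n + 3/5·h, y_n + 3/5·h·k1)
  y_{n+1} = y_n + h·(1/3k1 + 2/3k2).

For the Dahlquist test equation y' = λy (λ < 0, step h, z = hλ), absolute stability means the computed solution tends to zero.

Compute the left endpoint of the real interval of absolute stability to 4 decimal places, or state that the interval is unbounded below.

Set f=λy, z=hλ:
  k1=λy_n ⇒ h·k1=z·y_n;  k2=λ(1+3/5z)y_n ⇒ h·k2=z(1+3/5z)y_n
  y_{n+1}/y_n = 1 + 1/3z + 2/3z(1+3/5z) = 1 + z + 2/5z²
  so R(z) = 1 + z + 2/5z².

Need |R(x)|<1, x<0.
x=-0.62: |R|=0.5338
R=1: x+2/5x²=0 ⇒ x=−5/2=-2.5000; min R=1−1/(4·2/5)=0.3750>−1
Confirm numerically:
  x=-2.365: |R|=0.87229 <1
  x=-1.915: |R|=0.55189 <1
  x=-1.434: |R|=0.38854 <1
  x=-1.159: |R|=0.37831 <1
  x=-2.712: |R|=1.22998 >1
  x=-2.575: |R|=1.07725 >1
Interval (-2.5000, 0).

left endpoint -2.5000.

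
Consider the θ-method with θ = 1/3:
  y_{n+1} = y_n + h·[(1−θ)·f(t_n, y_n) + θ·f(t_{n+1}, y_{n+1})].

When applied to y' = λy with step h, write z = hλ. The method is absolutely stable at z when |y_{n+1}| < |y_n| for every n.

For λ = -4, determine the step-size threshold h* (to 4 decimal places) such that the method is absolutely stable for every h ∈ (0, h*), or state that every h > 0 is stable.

On y'=λy, z=hλ:
  y_{n+1} = y_n + z·[2/3·y_n + 1/3·y_{n+1}] ⇒ (1 − 1/3z)y_{n+1} = (1 + 2/3z)y_n
  Hence R(z) = (1 + 2/3z)/(1 − 1/3z).

Solve |R(x)|<1 on ℝ⁻.
x=-1.44: |R|=0.0270
R=−1: 1+2/3x = −1+1/3x ⇒ -1/3x=2 ⇒ x=2/(-1/3)=-6.0000
Confirm numerically:
  x=-5.940: |R|=0.99329 <1
  x=-5.518: |R|=0.94341 <1
  x=-2.896: |R|=0.47354 <1
  x=-6.388: |R|=1.04133 >1
  x=-6.114: |R|=1.01251 >1
Stable set (-6.0000, 0).

(-6.0000,0); λ=-4 ⇒ h* = (6)/4 = 1.5000.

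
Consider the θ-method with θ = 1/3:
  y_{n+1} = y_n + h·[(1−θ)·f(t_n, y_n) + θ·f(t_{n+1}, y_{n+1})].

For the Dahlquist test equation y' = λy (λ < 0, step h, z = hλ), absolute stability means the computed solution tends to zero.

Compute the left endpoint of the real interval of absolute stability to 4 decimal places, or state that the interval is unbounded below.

Set f=λy, z=hλ:
  y_{n+1} = y_n + z·[2/3·y_n + 1/3·y_{n+1}] ⇒ (1 − 1/3z)y_{n+1} = (1 + 2/3z)y_n
  R(z) = (1 + 2/3z)/(1 − 1/3z).

Find x<0 with |R(x)|<1.
x=-0.53: |R|=0.5496
R=−1: 1+2/3x = −1+1/3x ⇒ -1/3x=2 ⇒ x=2/(-1/3)=-6.0000
Confirm numerically:
  x=-4.758: |R|=0.83991 <1
  x=-4.437: |R|=0.78983 <1
  x=-3.964: |R|=0.70764 <1
  x=-2.965: |R|=0.49120 <1
  x=-6.591: |R|=1.06162 >1
  x=-6.420: |R|=1.04459 >1
  x=-6.069: |R|=1.00761 >1
So |R|<1 on (-6.0000, 0).

z* = -6.0000.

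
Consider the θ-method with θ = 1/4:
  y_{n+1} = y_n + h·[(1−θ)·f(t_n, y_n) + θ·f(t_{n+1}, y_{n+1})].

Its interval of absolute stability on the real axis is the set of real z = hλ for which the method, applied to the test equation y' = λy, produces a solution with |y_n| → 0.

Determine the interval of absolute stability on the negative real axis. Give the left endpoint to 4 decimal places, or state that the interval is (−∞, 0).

(-4.0000, 0).

With y'=λy (z=hλ):
  y_{n+1} = y_n + z·[3/4·y_n + 1/4·y_{n+1}] ⇒ (1 − 1/4z)y_{n+1} = (1 + 3/4z)y_n
  R(z) = (1 + 3/4z)/(1 − 1/4z).

Need |R(x)|<1, x<0.
x=-1.65: |R|=0.1681
R=−1: 1+3/4x = −1+1/4x ⇒ -1/2x=2 ⇒ x=2/(-1/2)=-4.0000
Confirm numerically:
  x=-3.569: |R|=0.88611 <1
  x=-3.091: |R|=0.74362 <1
  x=-3.050: |R|=0.73050 <1
  x=-1.832: |R|=0.25652 <1
  x=-4.325: |R|=1.07808 >1
  x=-4.033: |R|=1.00822 >1
Stable set (-4.0000, 0).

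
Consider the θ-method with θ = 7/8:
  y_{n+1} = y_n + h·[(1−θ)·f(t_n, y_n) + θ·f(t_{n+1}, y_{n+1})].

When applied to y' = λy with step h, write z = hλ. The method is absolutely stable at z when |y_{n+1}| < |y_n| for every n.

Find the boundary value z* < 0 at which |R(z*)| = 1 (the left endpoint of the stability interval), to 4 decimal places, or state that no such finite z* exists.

Set f=λy, z=hλ:
  y_{n+1} = y_n + z·[1/8·y_n + 7/8·y_{n+1}] ⇒ (1 − 7/8z)y_{n+1} = (1 + 1/8z)y_n
  so R(z) = (1 + 1/8z)/(1 − 7/8z).

Need |R(x)|<1, x<0.
x=-0.99: |R|=0.4695
x=-2: |R|=0.2727
x=-10: |R|=0.0256
x=-100: |R|=0.1299
θ=7/8≥1/2 ⇒ |1+1/8x|<|1−7/8x| ∀x<0 ⇒ unbounded interval.

(−∞, 0) — no finite endpoint.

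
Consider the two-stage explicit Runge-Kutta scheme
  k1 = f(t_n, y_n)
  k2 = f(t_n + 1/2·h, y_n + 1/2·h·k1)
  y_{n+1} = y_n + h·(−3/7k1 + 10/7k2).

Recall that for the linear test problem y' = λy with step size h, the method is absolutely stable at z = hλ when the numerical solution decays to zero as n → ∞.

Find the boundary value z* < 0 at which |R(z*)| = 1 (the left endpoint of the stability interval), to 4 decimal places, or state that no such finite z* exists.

z* = -1.4000.

With y'=λy (z=hλ):
  k1=λy_n ⇒ h·k1=z·y_n;  k2=λ(1+1/2z)y_n ⇒ h·k2=z(1+1/2z)y_n
  y_{n+1}/y_n = 1 − 3/7z + 10/7z(1+1/2z) = 1 + z + 5/7z²
  Hence R(z) = 1 + z + 5/7z².

Need |R(x)|<1, x<0.
x=-1.12: |R|=0.7760
R=1: x+5/7x²=0 ⇒ x=−7/5=-1.4000; min R=1−1/(4·5/7)=0.6500>−1
Confirm numerically:
  x=-1.329: |R|=0.93260 <1
  x=-1.328: |R|=0.93170 <1
  x=-1.151: |R|=0.79529 <1
  x=-0.840: |R|=0.66400 <1
  x=-1.936: |R|=1.74121 >1
  x=-1.922: |R|=1.71663 >1
  x=-1.757: |R|=1.44803 >1
Stable set (-1.4000, 0).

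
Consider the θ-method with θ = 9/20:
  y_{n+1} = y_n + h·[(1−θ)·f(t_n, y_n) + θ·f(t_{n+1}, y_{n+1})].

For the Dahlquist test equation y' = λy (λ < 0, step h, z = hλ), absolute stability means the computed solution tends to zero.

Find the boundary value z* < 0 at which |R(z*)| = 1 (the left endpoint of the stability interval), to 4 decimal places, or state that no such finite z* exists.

left endpoint -20.0000.

On y'=λy, z=hλ:
  y_{n+1} = y_n + z·[11/20·y_n + 9/20·y_{n+1}] ⇒ (1 − 9/20z)y_{n+1} = (1 + 11/20z)y_n
  Hence R(z) = (1 + 11/20z)/(1 − 9/20z).

Need |R(x)|<1, x<0.
x=-0.98: |R|=0.3199
R=−1: 1+11/20x = −1+9/20x ⇒ -1/10x=2 ⇒ x=2/(-1/10)=-20.0000
Confirm numerically:
  x=-18.853: |R|=0.98791 <1
  x=-10.703: |R|=0.84016 <1
  x=-10.496: |R|=0.83394 <1
  x=-20.488: |R|=1.00478 >1
  x=-20.213: |R|=1.00211 >1
  x=-20.151: |R|=1.00150 >1
Stable set (-20.0000, 0).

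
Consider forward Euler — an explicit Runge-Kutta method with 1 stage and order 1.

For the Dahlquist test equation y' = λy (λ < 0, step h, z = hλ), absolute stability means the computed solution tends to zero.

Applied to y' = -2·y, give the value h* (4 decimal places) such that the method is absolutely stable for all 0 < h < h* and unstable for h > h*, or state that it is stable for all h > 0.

On y'=λy, z=hλ:
  order 1, 1-stage ⇒ R(z)=1+z
  (e.g. R(-0.43)=0.57000, |R|=0.57000)

Need |R(x)|<1, x<0.
x=-0.43: |R|=0.5700
|R(-1.34)|=0.3400 |R(-1.17)|=0.1700 |R(-0.81)|=0.1900
Bisect:
  x_lo=-2.8131 |R|=1.8131  x_hi=-0.3177 |R|=0.6823
  mid=-1.56543 |R|=0.56543 →hi
  mid=-2.18928 |R|=1.18928 →lo
  mid=-1.87736 |R|=0.87736 →hi
  mid=-2.03332 |R|=1.03332 →lo
  mid=-1.95534 |R|=0.95534 →hi
  mid=-1.99433 |R|=0.99433 →hi
  mid=-2.01382 |R|=1.01382 →lo
  ...
  [-2.00012,-1.99996] ⇒ x*=-2.0000
So |R|<1 on (-2.0000, 0).

(-2.0000,0); λ=-2 ⇒ h* = 1.0000.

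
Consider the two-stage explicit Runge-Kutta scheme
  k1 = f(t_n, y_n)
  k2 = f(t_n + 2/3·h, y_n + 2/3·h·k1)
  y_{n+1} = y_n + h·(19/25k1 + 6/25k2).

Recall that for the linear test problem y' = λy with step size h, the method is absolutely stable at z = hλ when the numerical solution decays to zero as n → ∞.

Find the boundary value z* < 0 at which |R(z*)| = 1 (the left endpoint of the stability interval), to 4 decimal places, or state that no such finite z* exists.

Set f=λy, z=hλ:
  k1=λy_n ⇒ h·k1=z·y_n;  k2=λ(1+2/3z)y_n ⇒ h·k2=z(1+2/3z)y_n
  y_{n+1}/y_n = 1 + 19/25z + 6/25z(1+2/3z) = 1 + z + 4/25z²
  ⇒ R(z) = 1 + z + 4/25z².

Need |R(x)|<1, x<0.
x=-0.97: |R|=0.1805
R=1: x+4/25x²=0 ⇒ x=−25/4=-6.2500; min R=1−1/(4·4/25)=-0.5625>−1
Confirm numerically:
  x=-4.549: |R|=0.23806 <1
  x=-3.868: |R|=0.47417 <1
  x=-2.721: |R|=0.53639 <1
  x=-6.653: |R|=1.42899 >1
  x=-6.352: |R|=1.10366 >1
Stable set (-6.2500, 0).

z* = -6.2500.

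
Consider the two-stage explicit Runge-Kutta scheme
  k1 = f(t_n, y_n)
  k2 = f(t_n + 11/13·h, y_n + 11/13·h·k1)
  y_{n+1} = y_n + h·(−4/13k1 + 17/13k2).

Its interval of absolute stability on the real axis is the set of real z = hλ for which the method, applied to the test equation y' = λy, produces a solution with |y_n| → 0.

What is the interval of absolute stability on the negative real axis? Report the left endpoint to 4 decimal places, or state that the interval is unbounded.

Set f=λy, z=hλ:
  k1=λy_n ⇒ h·k1=z·y_n;  k2=λ(1+11/13z)y_n ⇒ h·k2=z(1+11/13z)y_n
  y_{n+1}/y_n = 1 − 4/13z + 17/13z(1+11/13z) = 1 + z + 187/169z²
  ⇒ R(z) = 1 + z + 187/169z².

Boundary: |R(x)|=1, x<0.
x=-0.5: |R|=0.7766
R=1: x+187/169x²=0 ⇒ x=−169/187=-0.9037; min R=1−1/(4·187/169)=0.7741>−1
Confirm numerically:
  x=-0.855: |R|=0.95389 <1
  x=-0.682: |R|=0.83266 <1
  x=-0.373: |R|=0.78095 <1
  x=-1.135: |R|=1.29043 >1
  x=-0.956: |R|=1.05528 >1
So |R|<1 on (-0.9037, 0).

z∈(-0.9037,0).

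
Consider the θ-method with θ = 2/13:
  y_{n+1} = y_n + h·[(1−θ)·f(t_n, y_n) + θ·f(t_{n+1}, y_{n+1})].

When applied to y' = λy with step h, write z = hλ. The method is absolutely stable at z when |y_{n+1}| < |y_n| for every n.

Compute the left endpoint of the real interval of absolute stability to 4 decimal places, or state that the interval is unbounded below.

With y'=λy (z=hλ):
  y_{n+1} = y_n + z·[11/13·y_n + 2/13·y_{n+1}] ⇒ (1 − 2/13z)y_{n+1} = (1 + 11/13z)y_n
  R(z) = (1 + 11/13z)/(1 − 2/13z).

Solve |R(x)|<1 on ℝ⁻.
x=-1.47: |R|=0.1989
R=−1: 1+11/13x = −1+2/13x ⇒ -9/13x=2 ⇒ x=2/(-9/13)=-2.8889
Confirm numerically:
  x=-2.565: |R|=0.83922 <1
  x=-2.134: |R|=0.60656 <1
  x=-1.714: |R|=0.35634 <1
  x=-3.460: |R|=1.25803 >1
  x=-3.005: |R|=1.05497 >1
Stable set (-2.8889, 0).

z* = -2.8889.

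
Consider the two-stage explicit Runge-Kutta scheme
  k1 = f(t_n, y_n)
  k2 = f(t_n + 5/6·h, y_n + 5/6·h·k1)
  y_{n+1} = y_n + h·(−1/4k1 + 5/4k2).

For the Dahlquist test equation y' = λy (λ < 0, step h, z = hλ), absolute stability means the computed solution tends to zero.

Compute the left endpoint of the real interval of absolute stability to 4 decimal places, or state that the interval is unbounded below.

Set f=λy, z=hλ:
  k1=λy_n ⇒ h·k1=z·y_n;  k2=λ(1+5/6z)y_n ⇒ h·k2=z(1+5/6z)y_n
  y_{n+1}/y_n = 1 − 1/4z + 5/4z(1+5/6z) = 1 + z + 25/24z²
  R(z) = 1 + z + 25/24z².

Find x<0 with |R(x)|<1.
x=-0.92: |R|=0.9617
R=1: x+25/24x²=0 ⇒ x=−24/25=-0.9600; min R=1−1/(4·25/24)=0.7600>−1
Confirm numerically:
  x=-0.900: |R|=0.94375 <1
  x=-0.788: |R|=0.85882 <1
  x=-0.736: |R|=0.82827 <1
  x=-1.416: |R|=1.67260 >1
  x=-1.376: |R|=1.59627 >1
  x=-1.037: |R|=1.08318 >1
Stable set (-0.9600, 0).

z* = -0.9600.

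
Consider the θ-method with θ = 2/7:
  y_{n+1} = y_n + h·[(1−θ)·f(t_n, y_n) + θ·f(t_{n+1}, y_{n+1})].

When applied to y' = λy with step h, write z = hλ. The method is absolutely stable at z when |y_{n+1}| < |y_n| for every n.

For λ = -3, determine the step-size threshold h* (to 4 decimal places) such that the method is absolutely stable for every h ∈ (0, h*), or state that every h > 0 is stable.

(-4.6667,0); λ=-3 ⇒ h* = (14/3)/3 = 1.5556.

On y'=λy, z=hλ:
  y_{n+1} = y_n + z·[5/7·y_n + 2/7·y_{n+1}] ⇒ (1 − 2/7z)y_{n+1} = (1 + 5/7z)y_n
  ⇒ R(z) = (1 + 5/7z)/(1 − 2/7z).

Find x<0 with |R(x)|<1.
x=-1.06: |R|=0.1864
R=−1: 1+5/7x = −1+2/7x ⇒ -3/7x=2 ⇒ x=2/(-3/7)=-4.6667
Confirm numerically:
  x=-3.815: |R|=0.82536 <1
  x=-3.712: |R|=0.80144 <1
  x=-3.571: |R|=0.76757 <1
  x=-2.987: |R|=0.61161 <1
  x=-4.862: |R|=1.03504 >1
  x=-4.853: |R|=1.03346 >1
Interval (-4.6667, 0).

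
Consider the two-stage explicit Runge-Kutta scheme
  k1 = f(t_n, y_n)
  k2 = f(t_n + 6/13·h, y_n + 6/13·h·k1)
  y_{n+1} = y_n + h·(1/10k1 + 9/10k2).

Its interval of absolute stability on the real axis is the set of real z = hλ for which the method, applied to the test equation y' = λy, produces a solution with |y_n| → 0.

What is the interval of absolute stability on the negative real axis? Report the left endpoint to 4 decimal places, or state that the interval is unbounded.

Test eqn y'=λy, z=hλ:
  k1=λy_n ⇒ h·k1=z·y_n;  k2=λ(1+6/13z)y_n ⇒ h·k2=z(1+6/13z)y_n
  y_{n+1}/y_n = 1 + 1/10z + 9/10z(1+6/13z) = 1 + z + 27/65z²
  ⇒ R(z) = 1 + z + 27/65z².

Find x<0 with |R(x)|<1.
x=-1.36: |R|=0.4083
R=1: x+27/65x²=0 ⇒ x=−65/27=-2.4074; min R=1−1/(4·27/65)=0.3981>−1
Confirm numerically:
  x=-1.523: |R|=0.44050 <1
  x=-1.435: |R|=0.42037 <1
  x=-1.380: |R|=0.41106 <1
  x=-2.579: |R|=1.18382 >1
  x=-2.566: |R|=1.16904 >1
Interval (-2.4074, 0).

z∈(-2.4074,0).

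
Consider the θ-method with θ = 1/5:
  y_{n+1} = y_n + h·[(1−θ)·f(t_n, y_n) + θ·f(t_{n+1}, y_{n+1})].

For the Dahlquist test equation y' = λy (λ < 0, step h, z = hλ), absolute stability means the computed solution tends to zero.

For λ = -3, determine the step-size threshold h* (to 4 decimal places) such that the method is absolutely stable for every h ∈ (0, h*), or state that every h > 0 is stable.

Set f=λy, z=hλ:
  y_{n+1} = y_n + z·[4/5·y_n + 1/5·y_{n+1}] ⇒ (1 − 1/5z)y_{n+1} = (1 + 4/5z)y_n
  so R(z) = (1 + 4/5z)/(1 − 1/5z).

Boundary: |R(x)|=1, x<0.
x=-1.02: |R|=0.1528
R=−1: 1+4/5x = −1+1/5x ⇒ -3/5x=2 ⇒ x=2/(-3/5)=-3.3333
Confirm numerically:
  x=-2.597: |R|=0.70923 <1
  x=-2.242: |R|=0.54791 <1
  x=-1.538: |R|=0.17620 <1
  x=-3.927: |R|=1.19951 >1
  x=-3.768: |R|=1.14872 >1
  x=-3.641: |R|=1.10682 >1
Interval (-3.3333, 0).

(-3.3333,0); λ=-3 ⇒ h* = (10/3)/3 = 1.1111.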